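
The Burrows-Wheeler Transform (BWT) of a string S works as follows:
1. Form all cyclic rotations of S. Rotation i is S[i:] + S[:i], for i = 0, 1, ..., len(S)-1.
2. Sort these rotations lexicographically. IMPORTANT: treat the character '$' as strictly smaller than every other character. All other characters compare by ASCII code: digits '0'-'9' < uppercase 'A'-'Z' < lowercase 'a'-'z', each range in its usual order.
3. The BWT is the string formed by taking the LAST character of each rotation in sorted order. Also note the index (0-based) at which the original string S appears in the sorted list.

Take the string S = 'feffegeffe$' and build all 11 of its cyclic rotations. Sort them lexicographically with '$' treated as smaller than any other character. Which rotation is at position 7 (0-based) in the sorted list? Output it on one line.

All 11 rotations (rotation i = S[i:]+S[:i]):
  rot[0] = feffegeffe$
  rot[1] = effegeffe$f
  rot[2] = ffegeffe$fe
  rot[3] = fegeffe$fef
  rot[4] = egeffe$feff
  rot[5] = geffe$feffe
  rot[6] = effe$feffeg
  rot[7] = ffe$feffege
  rot[8] = fe$feffegef
  rot[9] = e$feffegeff
  rot[10] = $feffegeffe
Sorted (with $ < everything):
  sorted[0] = $feffegeffe
  sorted[1] = e$feffegeff
  sorted[2] = effe$feffeg
  sorted[3] = effegeffe$f
  sorted[4] = egeffe$feff
  sorted[5] = fe$feffegef
  sorted[6] = feffegeffe$
  sorted[7] = fegeffe$fef
  sorted[8] = ffe$feffege
  sorted[9] = ffegeffe$fe
  sorted[10] = geffe$feffe
sorted[7] = fegeffe$fef

Answer: fegeffe$fef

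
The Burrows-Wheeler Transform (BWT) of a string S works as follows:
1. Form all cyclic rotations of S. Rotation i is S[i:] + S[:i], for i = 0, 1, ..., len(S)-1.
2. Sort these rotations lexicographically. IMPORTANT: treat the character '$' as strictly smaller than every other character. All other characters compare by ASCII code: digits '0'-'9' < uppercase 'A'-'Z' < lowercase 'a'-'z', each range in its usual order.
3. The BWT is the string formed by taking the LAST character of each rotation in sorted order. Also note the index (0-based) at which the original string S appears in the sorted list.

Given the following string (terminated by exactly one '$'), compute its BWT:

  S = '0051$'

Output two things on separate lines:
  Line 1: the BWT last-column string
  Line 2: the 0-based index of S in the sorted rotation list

Answer: 1$050
1

Derivation:
All 5 rotations (rotation i = S[i:]+S[:i]):
  rot[0] = 0051$
  rot[1] = 051$0
  rot[2] = 51$00
  rot[3] = 1$005
  rot[4] = $0051
Sorted (with $ < everything):
  sorted[0] = $0051  (last char: '1')
  sorted[1] = 0051$  (last char: '$')
  sorted[2] = 051$0  (last char: '0')
  sorted[3] = 1$005  (last char: '5')
  sorted[4] = 51$00  (last char: '0')
Last column: 1$050
Original string S is at sorted index 1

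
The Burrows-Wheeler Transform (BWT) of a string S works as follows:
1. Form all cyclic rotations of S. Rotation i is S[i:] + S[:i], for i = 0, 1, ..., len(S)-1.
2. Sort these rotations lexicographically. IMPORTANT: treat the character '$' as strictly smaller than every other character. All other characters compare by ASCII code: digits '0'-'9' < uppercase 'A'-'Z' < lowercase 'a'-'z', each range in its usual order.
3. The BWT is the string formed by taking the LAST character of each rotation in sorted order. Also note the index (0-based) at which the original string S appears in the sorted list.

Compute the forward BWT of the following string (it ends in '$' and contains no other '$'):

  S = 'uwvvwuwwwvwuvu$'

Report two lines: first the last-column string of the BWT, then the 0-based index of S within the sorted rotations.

Answer: uvw$wuwwvvvuwwu
3

Derivation:
All 15 rotations (rotation i = S[i:]+S[:i]):
  rot[0] = uwvvwuwwwvwuvu$
  rot[1] = wvvwuwwwvwuvu$u
  rot[2] = vvwuwwwvwuvu$uw
  rot[3] = vwuwwwvwuvu$uwv
  rot[4] = wuwwwvwuvu$uwvv
  rot[5] = uwwwvwuvu$uwvvw
  rot[6] = wwwvwuvu$uwvvwu
  rot[7] = wwvwuvu$uwvvwuw
  rot[8] = wvwuvu$uwvvwuww
  rot[9] = vwuvu$uwvvwuwww
  rot[10] = wuvu$uwvvwuwwwv
  rot[11] = uvu$uwvvwuwwwvw
  rot[12] = vu$uwvvwuwwwvwu
  rot[13] = u$uwvvwuwwwvwuv
  rot[14] = $uwvvwuwwwvwuvu
Sorted (with $ < everything):
  sorted[0] = $uwvvwuwwwvwuvu  (last char: 'u')
  sorted[1] = u$uwvvwuwwwvwuv  (last char: 'v')
  sorted[2] = uvu$uwvvwuwwwvw  (last char: 'w')
  sorted[3] = uwvvwuwwwvwuvu$  (last char: '$')
  sorted[4] = uwwwvwuvu$uwvvw  (last char: 'w')
  sorted[5] = vu$uwvvwuwwwvwu  (last char: 'u')
  sorted[6] = vvwuwwwvwuvu$uw  (last char: 'w')
  sorted[7] = vwuvu$uwvvwuwww  (last char: 'w')
  sorted[8] = vwuwwwvwuvu$uwv  (last char: 'v')
  sorted[9] = wuvu$uwvvwuwwwv  (last char: 'v')
  sorted[10] = wuwwwvwuvu$uwvv  (last char: 'v')
  sorted[11] = wvvwuwwwvwuvu$u  (last char: 'u')
  sorted[12] = wvwuvu$uwvvwuww  (last char: 'w')
  sorted[13] = wwvwuvu$uwvvwuw  (last char: 'w')
  sorted[14] = wwwvwuvu$uwvvwu  (last char: 'u')
Last column: uvw$wuwwvvvuwwu
Original string S is at sorted index 3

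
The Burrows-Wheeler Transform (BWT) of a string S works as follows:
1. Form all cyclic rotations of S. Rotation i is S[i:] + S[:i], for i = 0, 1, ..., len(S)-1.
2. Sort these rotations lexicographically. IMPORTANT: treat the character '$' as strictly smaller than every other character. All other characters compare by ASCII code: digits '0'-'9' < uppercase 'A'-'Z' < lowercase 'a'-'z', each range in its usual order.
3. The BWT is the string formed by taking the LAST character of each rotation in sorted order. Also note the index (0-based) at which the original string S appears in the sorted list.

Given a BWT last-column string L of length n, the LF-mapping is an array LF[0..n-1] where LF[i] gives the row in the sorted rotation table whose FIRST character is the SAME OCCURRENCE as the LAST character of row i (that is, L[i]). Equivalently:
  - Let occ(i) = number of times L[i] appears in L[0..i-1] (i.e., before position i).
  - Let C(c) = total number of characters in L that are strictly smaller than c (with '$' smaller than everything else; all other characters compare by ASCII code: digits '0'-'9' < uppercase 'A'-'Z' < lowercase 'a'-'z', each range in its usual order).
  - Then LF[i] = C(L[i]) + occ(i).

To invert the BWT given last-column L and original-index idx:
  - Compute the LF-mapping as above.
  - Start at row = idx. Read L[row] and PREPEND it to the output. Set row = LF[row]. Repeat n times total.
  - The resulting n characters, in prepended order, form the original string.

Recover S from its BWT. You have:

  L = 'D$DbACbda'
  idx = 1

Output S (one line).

Answer: ADCadbbD$

Derivation:
LF mapping: 3 0 4 6 1 2 7 8 5
Walk LF starting at row 1, prepending L[row]:
  step 1: row=1, L[1]='$', prepend. Next row=LF[1]=0
  step 2: row=0, L[0]='D', prepend. Next row=LF[0]=3
  step 3: row=3, L[3]='b', prepend. Next row=LF[3]=6
  step 4: row=6, L[6]='b', prepend. Next row=LF[6]=7
  step 5: row=7, L[7]='d', prepend. Next row=LF[7]=8
  step 6: row=8, L[8]='a', prepend. Next row=LF[8]=5
  step 7: row=5, L[5]='C', prepend. Next row=LF[5]=2
  step 8: row=2, L[2]='D', prepend. Next row=LF[2]=4
  step 9: row=4, L[4]='A', prepend. Next row=LF[4]=1
Reversed output: ADCadbbD$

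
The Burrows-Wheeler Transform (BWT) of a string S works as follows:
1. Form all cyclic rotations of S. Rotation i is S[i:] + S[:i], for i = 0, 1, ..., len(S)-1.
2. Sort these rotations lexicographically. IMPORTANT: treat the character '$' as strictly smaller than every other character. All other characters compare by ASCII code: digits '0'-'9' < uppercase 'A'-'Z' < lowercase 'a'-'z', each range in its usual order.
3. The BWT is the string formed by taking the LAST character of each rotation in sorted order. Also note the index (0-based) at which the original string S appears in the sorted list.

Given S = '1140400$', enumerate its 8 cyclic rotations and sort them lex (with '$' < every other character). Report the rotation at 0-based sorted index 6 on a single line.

Answer: 400$1140

Derivation:
All 8 rotations (rotation i = S[i:]+S[:i]):
  rot[0] = 1140400$
  rot[1] = 140400$1
  rot[2] = 40400$11
  rot[3] = 0400$114
  rot[4] = 400$1140
  rot[5] = 00$11404
  rot[6] = 0$114040
  rot[7] = $1140400
Sorted (with $ < everything):
  sorted[0] = $1140400
  sorted[1] = 0$114040
  sorted[2] = 00$11404
  sorted[3] = 0400$114
  sorted[4] = 1140400$
  sorted[5] = 140400$1
  sorted[6] = 400$1140
  sorted[7] = 40400$11
sorted[6] = 400$1140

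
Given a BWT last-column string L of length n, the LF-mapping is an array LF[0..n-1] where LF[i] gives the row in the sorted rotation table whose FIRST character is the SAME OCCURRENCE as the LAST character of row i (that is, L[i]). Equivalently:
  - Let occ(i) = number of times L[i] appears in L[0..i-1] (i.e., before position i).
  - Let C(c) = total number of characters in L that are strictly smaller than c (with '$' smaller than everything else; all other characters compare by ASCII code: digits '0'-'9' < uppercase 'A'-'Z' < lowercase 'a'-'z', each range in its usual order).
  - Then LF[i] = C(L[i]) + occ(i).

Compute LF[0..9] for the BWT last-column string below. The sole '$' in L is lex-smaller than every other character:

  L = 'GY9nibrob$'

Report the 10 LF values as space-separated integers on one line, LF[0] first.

Answer: 2 3 1 7 6 4 9 8 5 0

Derivation:
Char counts: '$':1, '9':1, 'G':1, 'Y':1, 'b':2, 'i':1, 'n':1, 'o':1, 'r':1
C (first-col start): C('$')=0, C('9')=1, C('G')=2, C('Y')=3, C('b')=4, C('i')=6, C('n')=7, C('o')=8, C('r')=9
L[0]='G': occ=0, LF[0]=C('G')+0=2+0=2
L[1]='Y': occ=0, LF[1]=C('Y')+0=3+0=3
L[2]='9': occ=0, LF[2]=C('9')+0=1+0=1
L[3]='n': occ=0, LF[3]=C('n')+0=7+0=7
L[4]='i': occ=0, LF[4]=C('i')+0=6+0=6
L[5]='b': occ=0, LF[5]=C('b')+0=4+0=4
L[6]='r': occ=0, LF[6]=C('r')+0=9+0=9
L[7]='o': occ=0, LF[7]=C('o')+0=8+0=8
L[8]='b': occ=1, LF[8]=C('b')+1=4+1=5
L[9]='$': occ=0, LF[9]=C('$')+0=0+0=0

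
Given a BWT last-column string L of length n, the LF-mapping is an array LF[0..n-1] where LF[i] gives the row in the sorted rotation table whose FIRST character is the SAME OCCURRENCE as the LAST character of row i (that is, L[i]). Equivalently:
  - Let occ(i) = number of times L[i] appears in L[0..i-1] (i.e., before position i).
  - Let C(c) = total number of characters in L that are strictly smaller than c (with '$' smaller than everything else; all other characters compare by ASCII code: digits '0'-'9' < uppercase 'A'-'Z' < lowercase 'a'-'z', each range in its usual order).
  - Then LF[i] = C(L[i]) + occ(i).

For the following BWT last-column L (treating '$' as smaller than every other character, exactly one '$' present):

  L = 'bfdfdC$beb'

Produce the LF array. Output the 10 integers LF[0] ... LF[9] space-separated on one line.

Answer: 2 8 5 9 6 1 0 3 7 4

Derivation:
Char counts: '$':1, 'C':1, 'b':3, 'd':2, 'e':1, 'f':2
C (first-col start): C('$')=0, C('C')=1, C('b')=2, C('d')=5, C('e')=7, C('f')=8
L[0]='b': occ=0, LF[0]=C('b')+0=2+0=2
L[1]='f': occ=0, LF[1]=C('f')+0=8+0=8
L[2]='d': occ=0, LF[2]=C('d')+0=5+0=5
L[3]='f': occ=1, LF[3]=C('f')+1=8+1=9
L[4]='d': occ=1, LF[4]=C('d')+1=5+1=6
L[5]='C': occ=0, LF[5]=C('C')+0=1+0=1
L[6]='$': occ=0, LF[6]=C('$')+0=0+0=0
L[7]='b': occ=1, LF[7]=C('b')+1=2+1=3
L[8]='e': occ=0, LF[8]=C('e')+0=7+0=7
L[9]='b': occ=2, LF[9]=C('b')+2=2+2=4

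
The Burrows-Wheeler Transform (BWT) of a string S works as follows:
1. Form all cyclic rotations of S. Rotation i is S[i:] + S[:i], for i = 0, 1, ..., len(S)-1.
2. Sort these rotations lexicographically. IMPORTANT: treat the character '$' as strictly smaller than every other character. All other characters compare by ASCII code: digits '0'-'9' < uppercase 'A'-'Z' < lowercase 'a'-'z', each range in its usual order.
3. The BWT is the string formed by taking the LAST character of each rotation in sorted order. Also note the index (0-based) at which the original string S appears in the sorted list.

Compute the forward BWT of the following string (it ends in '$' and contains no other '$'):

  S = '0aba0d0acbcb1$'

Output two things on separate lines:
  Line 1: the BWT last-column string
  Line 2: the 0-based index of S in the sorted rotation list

All 14 rotations (rotation i = S[i:]+S[:i]):
  rot[0] = 0aba0d0acbcb1$
  rot[1] = aba0d0acbcb1$0
  rot[2] = ba0d0acbcb1$0a
  rot[3] = a0d0acbcb1$0ab
  rot[4] = 0d0acbcb1$0aba
  rot[5] = d0acbcb1$0aba0
  rot[6] = 0acbcb1$0aba0d
  rot[7] = acbcb1$0aba0d0
  rot[8] = cbcb1$0aba0d0a
  rot[9] = bcb1$0aba0d0ac
  rot[10] = cb1$0aba0d0acb
  rot[11] = b1$0aba0d0acbc
  rot[12] = 1$0aba0d0acbcb
  rot[13] = $0aba0d0acbcb1
Sorted (with $ < everything):
  sorted[0] = $0aba0d0acbcb1  (last char: '1')
  sorted[1] = 0aba0d0acbcb1$  (last char: '$')
  sorted[2] = 0acbcb1$0aba0d  (last char: 'd')
  sorted[3] = 0d0acbcb1$0aba  (last char: 'a')
  sorted[4] = 1$0aba0d0acbcb  (last char: 'b')
  sorted[5] = a0d0acbcb1$0ab  (last char: 'b')
  sorted[6] = aba0d0acbcb1$0  (last char: '0')
  sorted[7] = acbcb1$0aba0d0  (last char: '0')
  sorted[8] = b1$0aba0d0acbc  (last char: 'c')
  sorted[9] = ba0d0acbcb1$0a  (last char: 'a')
  sorted[10] = bcb1$0aba0d0ac  (last char: 'c')
  sorted[11] = cb1$0aba0d0acb  (last char: 'b')
  sorted[12] = cbcb1$0aba0d0a  (last char: 'a')
  sorted[13] = d0acbcb1$0aba0  (last char: '0')
Last column: 1$dabb00cacba0
Original string S is at sorted index 1

Answer: 1$dabb00cacba0
1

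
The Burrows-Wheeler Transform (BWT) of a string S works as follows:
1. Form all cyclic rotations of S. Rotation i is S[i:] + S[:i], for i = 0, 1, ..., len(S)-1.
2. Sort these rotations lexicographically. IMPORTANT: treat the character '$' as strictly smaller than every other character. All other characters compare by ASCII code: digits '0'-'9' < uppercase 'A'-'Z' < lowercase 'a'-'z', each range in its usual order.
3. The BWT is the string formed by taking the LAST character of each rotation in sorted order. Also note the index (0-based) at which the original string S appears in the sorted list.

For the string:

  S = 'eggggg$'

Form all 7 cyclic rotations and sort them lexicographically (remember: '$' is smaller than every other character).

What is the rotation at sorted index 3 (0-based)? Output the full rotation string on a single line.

Answer: gg$eggg

Derivation:
All 7 rotations (rotation i = S[i:]+S[:i]):
  rot[0] = eggggg$
  rot[1] = ggggg$e
  rot[2] = gggg$eg
  rot[3] = ggg$egg
  rot[4] = gg$eggg
  rot[5] = g$egggg
  rot[6] = $eggggg
Sorted (with $ < everything):
  sorted[0] = $eggggg
  sorted[1] = eggggg$
  sorted[2] = g$egggg
  sorted[3] = gg$eggg
  sorted[4] = ggg$egg
  sorted[5] = gggg$eg
  sorted[6] = ggggg$e
sorted[3] = gg$eggg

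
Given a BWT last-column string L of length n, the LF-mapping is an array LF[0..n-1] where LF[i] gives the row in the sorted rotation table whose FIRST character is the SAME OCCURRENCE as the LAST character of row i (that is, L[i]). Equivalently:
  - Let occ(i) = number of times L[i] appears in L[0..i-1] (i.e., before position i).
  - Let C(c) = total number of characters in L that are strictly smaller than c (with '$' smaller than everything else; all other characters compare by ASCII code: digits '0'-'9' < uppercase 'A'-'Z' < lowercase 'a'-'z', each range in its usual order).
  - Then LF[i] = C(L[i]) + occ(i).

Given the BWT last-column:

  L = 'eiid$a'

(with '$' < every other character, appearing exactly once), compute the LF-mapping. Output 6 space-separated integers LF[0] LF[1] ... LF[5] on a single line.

Char counts: '$':1, 'a':1, 'd':1, 'e':1, 'i':2
C (first-col start): C('$')=0, C('a')=1, C('d')=2, C('e')=3, C('i')=4
L[0]='e': occ=0, LF[0]=C('e')+0=3+0=3
L[1]='i': occ=0, LF[1]=C('i')+0=4+0=4
L[2]='i': occ=1, LF[2]=C('i')+1=4+1=5
L[3]='d': occ=0, LF[3]=C('d')+0=2+0=2
L[4]='$': occ=0, LF[4]=C('$')+0=0+0=0
L[5]='a': occ=0, LF[5]=C('a')+0=1+0=1

Answer: 3 4 5 2 0 1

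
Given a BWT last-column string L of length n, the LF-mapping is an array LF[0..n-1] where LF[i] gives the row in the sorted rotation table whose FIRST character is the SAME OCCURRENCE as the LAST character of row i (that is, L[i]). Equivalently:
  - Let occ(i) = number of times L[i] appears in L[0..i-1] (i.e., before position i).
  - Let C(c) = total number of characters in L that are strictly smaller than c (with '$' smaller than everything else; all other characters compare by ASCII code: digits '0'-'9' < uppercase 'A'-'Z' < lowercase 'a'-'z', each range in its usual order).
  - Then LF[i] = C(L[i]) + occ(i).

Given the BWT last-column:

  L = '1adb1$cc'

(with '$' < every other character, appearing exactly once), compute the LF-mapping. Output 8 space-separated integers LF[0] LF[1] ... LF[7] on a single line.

Char counts: '$':1, '1':2, 'a':1, 'b':1, 'c':2, 'd':1
C (first-col start): C('$')=0, C('1')=1, C('a')=3, C('b')=4, C('c')=5, C('d')=7
L[0]='1': occ=0, LF[0]=C('1')+0=1+0=1
L[1]='a': occ=0, LF[1]=C('a')+0=3+0=3
L[2]='d': occ=0, LF[2]=C('d')+0=7+0=7
L[3]='b': occ=0, LF[3]=C('b')+0=4+0=4
L[4]='1': occ=1, LF[4]=C('1')+1=1+1=2
L[5]='$': occ=0, LF[5]=C('$')+0=0+0=0
L[6]='c': occ=0, LF[6]=C('c')+0=5+0=5
L[7]='c': occ=1, LF[7]=C('c')+1=5+1=6

Answer: 1 3 7 4 2 0 5 6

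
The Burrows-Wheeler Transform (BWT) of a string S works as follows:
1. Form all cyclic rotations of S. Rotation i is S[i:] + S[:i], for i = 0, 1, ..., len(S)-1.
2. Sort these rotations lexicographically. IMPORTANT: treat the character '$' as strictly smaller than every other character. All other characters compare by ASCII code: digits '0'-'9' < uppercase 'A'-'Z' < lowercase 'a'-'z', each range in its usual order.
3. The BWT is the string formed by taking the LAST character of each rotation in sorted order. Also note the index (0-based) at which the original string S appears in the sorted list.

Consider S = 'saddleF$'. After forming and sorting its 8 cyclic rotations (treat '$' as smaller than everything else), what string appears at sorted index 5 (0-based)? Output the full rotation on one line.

All 8 rotations (rotation i = S[i:]+S[:i]):
  rot[0] = saddleF$
  rot[1] = addleF$s
  rot[2] = ddleF$sa
  rot[3] = dleF$sad
  rot[4] = leF$sadd
  rot[5] = eF$saddl
  rot[6] = F$saddle
  rot[7] = $saddleF
Sorted (with $ < everything):
  sorted[0] = $saddleF
  sorted[1] = F$saddle
  sorted[2] = addleF$s
  sorted[3] = ddleF$sa
  sorted[4] = dleF$sad
  sorted[5] = eF$saddl
  sorted[6] = leF$sadd
  sorted[7] = saddleF$
sorted[5] = eF$saddl

Answer: eF$saddl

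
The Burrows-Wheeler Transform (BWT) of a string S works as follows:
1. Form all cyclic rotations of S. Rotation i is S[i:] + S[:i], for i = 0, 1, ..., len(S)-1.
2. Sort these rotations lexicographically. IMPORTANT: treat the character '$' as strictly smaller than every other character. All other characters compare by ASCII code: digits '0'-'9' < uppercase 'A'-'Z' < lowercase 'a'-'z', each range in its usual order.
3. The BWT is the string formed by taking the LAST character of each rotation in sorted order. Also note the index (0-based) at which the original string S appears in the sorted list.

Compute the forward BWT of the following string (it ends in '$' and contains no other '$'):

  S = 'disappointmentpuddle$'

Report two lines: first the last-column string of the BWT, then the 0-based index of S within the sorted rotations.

All 21 rotations (rotation i = S[i:]+S[:i]):
  rot[0] = disappointmentpuddle$
  rot[1] = isappointmentpuddle$d
  rot[2] = sappointmentpuddle$di
  rot[3] = appointmentpuddle$dis
  rot[4] = ppointmentpuddle$disa
  rot[5] = pointmentpuddle$disap
  rot[6] = ointmentpuddle$disapp
  rot[7] = intmentpuddle$disappo
  rot[8] = ntmentpuddle$disappoi
  rot[9] = tmentpuddle$disappoin
  rot[10] = mentpuddle$disappoint
  rot[11] = entpuddle$disappointm
  rot[12] = ntpuddle$disappointme
  rot[13] = tpuddle$disappointmen
  rot[14] = puddle$disappointment
  rot[15] = uddle$disappointmentp
  rot[16] = ddle$disappointmentpu
  rot[17] = dle$disappointmentpud
  rot[18] = le$disappointmentpudd
  rot[19] = e$disappointmentpuddl
  rot[20] = $disappointmentpuddle
Sorted (with $ < everything):
  sorted[0] = $disappointmentpuddle  (last char: 'e')
  sorted[1] = appointmentpuddle$dis  (last char: 's')
  sorted[2] = ddle$disappointmentpu  (last char: 'u')
  sorted[3] = disappointmentpuddle$  (last char: '$')
  sorted[4] = dle$disappointmentpud  (last char: 'd')
  sorted[5] = e$disappointmentpuddl  (last char: 'l')
  sorted[6] = entpuddle$disappointm  (last char: 'm')
  sorted[7] = intmentpuddle$disappo  (last char: 'o')
  sorted[8] = isappointmentpuddle$d  (last char: 'd')
  sorted[9] = le$disappointmentpudd  (last char: 'd')
  sorted[10] = mentpuddle$disappoint  (last char: 't')
  sorted[11] = ntmentpuddle$disappoi  (last char: 'i')
  sorted[12] = ntpuddle$disappointme  (last char: 'e')
  sorted[13] = ointmentpuddle$disapp  (last char: 'p')
  sorted[14] = pointmentpuddle$disap  (last char: 'p')
  sorted[15] = ppointmentpuddle$disa  (last char: 'a')
  sorted[16] = puddle$disappointment  (last char: 't')
  sorted[17] = sappointmentpuddle$di  (last char: 'i')
  sorted[18] = tmentpuddle$disappoin  (last char: 'n')
  sorted[19] = tpuddle$disappointmen  (last char: 'n')
  sorted[20] = uddle$disappointmentp  (last char: 'p')
Last column: esu$dlmoddtieppatinnp
Original string S is at sorted index 3

Answer: esu$dlmoddtieppatinnp
3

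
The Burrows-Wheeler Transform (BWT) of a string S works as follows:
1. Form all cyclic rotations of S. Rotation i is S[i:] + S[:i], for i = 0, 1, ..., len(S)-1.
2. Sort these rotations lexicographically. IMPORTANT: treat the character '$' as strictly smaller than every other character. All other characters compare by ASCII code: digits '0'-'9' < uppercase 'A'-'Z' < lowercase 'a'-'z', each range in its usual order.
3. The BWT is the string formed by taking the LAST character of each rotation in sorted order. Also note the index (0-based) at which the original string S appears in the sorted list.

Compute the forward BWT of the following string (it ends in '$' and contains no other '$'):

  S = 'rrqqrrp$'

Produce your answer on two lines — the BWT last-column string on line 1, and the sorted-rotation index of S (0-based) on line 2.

All 8 rotations (rotation i = S[i:]+S[:i]):
  rot[0] = rrqqrrp$
  rot[1] = rqqrrp$r
  rot[2] = qqrrp$rr
  rot[3] = qrrp$rrq
  rot[4] = rrp$rrqq
  rot[5] = rp$rrqqr
  rot[6] = p$rrqqrr
  rot[7] = $rrqqrrp
Sorted (with $ < everything):
  sorted[0] = $rrqqrrp  (last char: 'p')
  sorted[1] = p$rrqqrr  (last char: 'r')
  sorted[2] = qqrrp$rr  (last char: 'r')
  sorted[3] = qrrp$rrq  (last char: 'q')
  sorted[4] = rp$rrqqr  (last char: 'r')
  sorted[5] = rqqrrp$r  (last char: 'r')
  sorted[6] = rrp$rrqq  (last char: 'q')
  sorted[7] = rrqqrrp$  (last char: '$')
Last column: prrqrrq$
Original string S is at sorted index 7

Answer: prrqrrq$
7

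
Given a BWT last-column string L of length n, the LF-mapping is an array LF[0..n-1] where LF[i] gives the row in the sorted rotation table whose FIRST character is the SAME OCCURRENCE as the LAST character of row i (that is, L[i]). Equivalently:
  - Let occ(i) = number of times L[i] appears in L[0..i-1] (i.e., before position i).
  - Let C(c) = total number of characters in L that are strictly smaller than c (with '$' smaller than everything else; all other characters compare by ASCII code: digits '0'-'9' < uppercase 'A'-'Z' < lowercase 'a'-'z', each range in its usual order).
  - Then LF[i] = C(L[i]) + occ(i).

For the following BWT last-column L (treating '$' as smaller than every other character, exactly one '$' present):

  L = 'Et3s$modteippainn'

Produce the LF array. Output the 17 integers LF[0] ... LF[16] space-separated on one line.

Answer: 2 15 1 14 0 8 11 4 16 5 6 12 13 3 7 9 10

Derivation:
Char counts: '$':1, '3':1, 'E':1, 'a':1, 'd':1, 'e':1, 'i':2, 'm':1, 'n':2, 'o':1, 'p':2, 's':1, 't':2
C (first-col start): C('$')=0, C('3')=1, C('E')=2, C('a')=3, C('d')=4, C('e')=5, C('i')=6, C('m')=8, C('n')=9, C('o')=11, C('p')=12, C('s')=14, C('t')=15
L[0]='E': occ=0, LF[0]=C('E')+0=2+0=2
L[1]='t': occ=0, LF[1]=C('t')+0=15+0=15
L[2]='3': occ=0, LF[2]=C('3')+0=1+0=1
L[3]='s': occ=0, LF[3]=C('s')+0=14+0=14
L[4]='$': occ=0, LF[4]=C('$')+0=0+0=0
L[5]='m': occ=0, LF[5]=C('m')+0=8+0=8
L[6]='o': occ=0, LF[6]=C('o')+0=11+0=11
L[7]='d': occ=0, LF[7]=C('d')+0=4+0=4
L[8]='t': occ=1, LF[8]=C('t')+1=15+1=16
L[9]='e': occ=0, LF[9]=C('e')+0=5+0=5
L[10]='i': occ=0, LF[10]=C('i')+0=6+0=6
L[11]='p': occ=0, LF[11]=C('p')+0=12+0=12
L[12]='p': occ=1, LF[12]=C('p')+1=12+1=13
L[13]='a': occ=0, LF[13]=C('a')+0=3+0=3
L[14]='i': occ=1, LF[14]=C('i')+1=6+1=7
L[15]='n': occ=0, LF[15]=C('n')+0=9+0=9
L[16]='n': occ=1, LF[16]=C('n')+1=9+1=10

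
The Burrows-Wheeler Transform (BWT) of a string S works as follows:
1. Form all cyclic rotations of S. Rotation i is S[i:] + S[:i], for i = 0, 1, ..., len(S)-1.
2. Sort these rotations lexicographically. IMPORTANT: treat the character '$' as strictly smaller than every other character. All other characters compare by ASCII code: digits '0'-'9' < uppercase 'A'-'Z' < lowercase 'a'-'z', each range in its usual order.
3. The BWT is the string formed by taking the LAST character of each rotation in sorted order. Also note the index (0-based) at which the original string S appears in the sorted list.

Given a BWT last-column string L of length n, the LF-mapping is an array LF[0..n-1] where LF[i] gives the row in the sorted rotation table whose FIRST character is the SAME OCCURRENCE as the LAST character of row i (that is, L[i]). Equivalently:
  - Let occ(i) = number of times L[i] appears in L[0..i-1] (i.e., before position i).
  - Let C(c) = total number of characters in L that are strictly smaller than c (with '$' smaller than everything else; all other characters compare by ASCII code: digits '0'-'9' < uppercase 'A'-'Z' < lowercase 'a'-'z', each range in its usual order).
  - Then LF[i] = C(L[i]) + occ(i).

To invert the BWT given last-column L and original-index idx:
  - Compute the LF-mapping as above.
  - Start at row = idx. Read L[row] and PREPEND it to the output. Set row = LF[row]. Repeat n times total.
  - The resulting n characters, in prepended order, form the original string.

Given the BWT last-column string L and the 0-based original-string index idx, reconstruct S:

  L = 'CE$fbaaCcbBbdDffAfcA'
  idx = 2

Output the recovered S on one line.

Answer: AffcfdbbaDcaCEAfBbC$

Derivation:
LF mapping: 4 7 0 16 10 8 9 5 13 11 3 12 15 6 17 18 1 19 14 2
Walk LF starting at row 2, prepending L[row]:
  step 1: row=2, L[2]='$', prepend. Next row=LF[2]=0
  step 2: row=0, L[0]='C', prepend. Next row=LF[0]=4
  step 3: row=4, L[4]='b', prepend. Next row=LF[4]=10
  step 4: row=10, L[10]='B', prepend. Next row=LF[10]=3
  step 5: row=3, L[3]='f', prepend. Next row=LF[3]=16
  step 6: row=16, L[16]='A', prepend. Next row=LF[16]=1
  step 7: row=1, L[1]='E', prepend. Next row=LF[1]=7
  step 8: row=7, L[7]='C', prepend. Next row=LF[7]=5
  step 9: row=5, L[5]='a', prepend. Next row=LF[5]=8
  step 10: row=8, L[8]='c', prepend. Next row=LF[8]=13
  step 11: row=13, L[13]='D', prepend. Next row=LF[13]=6
  step 12: row=6, L[6]='a', prepend. Next row=LF[6]=9
  step 13: row=9, L[9]='b', prepend. Next row=LF[9]=11
  step 14: row=11, L[11]='b', prepend. Next row=LF[11]=12
  step 15: row=12, L[12]='d', prepend. Next row=LF[12]=15
  step 16: row=15, L[15]='f', prepend. Next row=LF[15]=18
  step 17: row=18, L[18]='c', prepend. Next row=LF[18]=14
  step 18: row=14, L[14]='f', prepend. Next row=LF[14]=17
  step 19: row=17, L[17]='f', prepend. Next row=LF[17]=19
  step 20: row=19, L[19]='A', prepend. Next row=LF[19]=2
Reversed output: AffcfdbbaDcaCEAfBbC$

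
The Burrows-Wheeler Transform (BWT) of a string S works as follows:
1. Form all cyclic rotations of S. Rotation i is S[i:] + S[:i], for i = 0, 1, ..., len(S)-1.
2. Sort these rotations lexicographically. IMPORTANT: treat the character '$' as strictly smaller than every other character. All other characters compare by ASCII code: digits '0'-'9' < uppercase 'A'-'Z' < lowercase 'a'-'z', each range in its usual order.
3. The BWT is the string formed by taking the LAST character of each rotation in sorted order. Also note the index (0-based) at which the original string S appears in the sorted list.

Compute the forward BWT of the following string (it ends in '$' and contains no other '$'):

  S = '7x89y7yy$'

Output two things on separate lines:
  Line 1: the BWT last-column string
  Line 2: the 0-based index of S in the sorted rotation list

All 9 rotations (rotation i = S[i:]+S[:i]):
  rot[0] = 7x89y7yy$
  rot[1] = x89y7yy$7
  rot[2] = 89y7yy$7x
  rot[3] = 9y7yy$7x8
  rot[4] = y7yy$7x89
  rot[5] = 7yy$7x89y
  rot[6] = yy$7x89y7
  rot[7] = y$7x89y7y
  rot[8] = $7x89y7yy
Sorted (with $ < everything):
  sorted[0] = $7x89y7yy  (last char: 'y')
  sorted[1] = 7x89y7yy$  (last char: '$')
  sorted[2] = 7yy$7x89y  (last char: 'y')
  sorted[3] = 89y7yy$7x  (last char: 'x')
  sorted[4] = 9y7yy$7x8  (last char: '8')
  sorted[5] = x89y7yy$7  (last char: '7')
  sorted[6] = y$7x89y7y  (last char: 'y')
  sorted[7] = y7yy$7x89  (last char: '9')
  sorted[8] = yy$7x89y7  (last char: '7')
Last column: y$yx87y97
Original string S is at sorted index 1

Answer: y$yx87y97
1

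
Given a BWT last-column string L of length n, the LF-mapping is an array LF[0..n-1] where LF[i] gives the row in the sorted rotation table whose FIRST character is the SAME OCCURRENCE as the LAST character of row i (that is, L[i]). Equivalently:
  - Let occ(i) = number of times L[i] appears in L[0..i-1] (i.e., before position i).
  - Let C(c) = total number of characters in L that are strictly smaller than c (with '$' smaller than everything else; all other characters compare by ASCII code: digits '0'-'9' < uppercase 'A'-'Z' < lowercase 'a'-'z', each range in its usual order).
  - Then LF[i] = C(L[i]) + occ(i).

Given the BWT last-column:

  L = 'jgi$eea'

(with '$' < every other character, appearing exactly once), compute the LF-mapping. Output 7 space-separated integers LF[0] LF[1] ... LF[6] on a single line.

Answer: 6 4 5 0 2 3 1

Derivation:
Char counts: '$':1, 'a':1, 'e':2, 'g':1, 'i':1, 'j':1
C (first-col start): C('$')=0, C('a')=1, C('e')=2, C('g')=4, C('i')=5, C('j')=6
L[0]='j': occ=0, LF[0]=C('j')+0=6+0=6
L[1]='g': occ=0, LF[1]=C('g')+0=4+0=4
L[2]='i': occ=0, LF[2]=C('i')+0=5+0=5
L[3]='$': occ=0, LF[3]=C('$')+0=0+0=0
L[4]='e': occ=0, LF[4]=C('e')+0=2+0=2
L[5]='e': occ=1, LF[5]=C('e')+1=2+1=3
L[6]='a': occ=0, LF[6]=C('a')+0=1+0=1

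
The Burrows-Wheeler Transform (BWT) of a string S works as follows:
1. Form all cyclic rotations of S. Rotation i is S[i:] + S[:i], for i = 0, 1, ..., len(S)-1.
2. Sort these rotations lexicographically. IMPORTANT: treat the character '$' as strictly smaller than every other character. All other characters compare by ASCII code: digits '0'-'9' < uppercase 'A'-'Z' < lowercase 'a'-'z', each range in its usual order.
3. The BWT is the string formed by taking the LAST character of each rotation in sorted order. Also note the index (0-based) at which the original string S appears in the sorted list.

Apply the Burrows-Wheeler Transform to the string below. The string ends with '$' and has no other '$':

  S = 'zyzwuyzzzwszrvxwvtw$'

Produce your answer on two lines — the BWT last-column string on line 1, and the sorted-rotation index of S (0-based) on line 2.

All 20 rotations (rotation i = S[i:]+S[:i]):
  rot[0] = zyzwuyzzzwszrvxwvtw$
  rot[1] = yzwuyzzzwszrvxwvtw$z
  rot[2] = zwuyzzzwszrvxwvtw$zy
  rot[3] = wuyzzzwszrvxwvtw$zyz
  rot[4] = uyzzzwszrvxwvtw$zyzw
  rot[5] = yzzzwszrvxwvtw$zyzwu
  rot[6] = zzzwszrvxwvtw$zyzwuy
  rot[7] = zzwszrvxwvtw$zyzwuyz
  rot[8] = zwszrvxwvtw$zyzwuyzz
  rot[9] = wszrvxwvtw$zyzwuyzzz
  rot[10] = szrvxwvtw$zyzwuyzzzw
  rot[11] = zrvxwvtw$zyzwuyzzzws
  rot[12] = rvxwvtw$zyzwuyzzzwsz
  rot[13] = vxwvtw$zyzwuyzzzwszr
  rot[14] = xwvtw$zyzwuyzzzwszrv
  rot[15] = wvtw$zyzwuyzzzwszrvx
  rot[16] = vtw$zyzwuyzzzwszrvxw
  rot[17] = tw$zyzwuyzzzwszrvxwv
  rot[18] = w$zyzwuyzzzwszrvxwvt
  rot[19] = $zyzwuyzzzwszrvxwvtw
Sorted (with $ < everything):
  sorted[0] = $zyzwuyzzzwszrvxwvtw  (last char: 'w')
  sorted[1] = rvxwvtw$zyzwuyzzzwsz  (last char: 'z')
  sorted[2] = szrvxwvtw$zyzwuyzzzw  (last char: 'w')
  sorted[3] = tw$zyzwuyzzzwszrvxwv  (last char: 'v')
  sorted[4] = uyzzzwszrvxwvtw$zyzw  (last char: 'w')
  sorted[5] = vtw$zyzwuyzzzwszrvxw  (last char: 'w')
  sorted[6] = vxwvtw$zyzwuyzzzwszr  (last char: 'r')
  sorted[7] = w$zyzwuyzzzwszrvxwvt  (last char: 't')
  sorted[8] = wszrvxwvtw$zyzwuyzzz  (last char: 'z')
  sorted[9] = wuyzzzwszrvxwvtw$zyz  (last char: 'z')
  sorted[10] = wvtw$zyzwuyzzzwszrvx  (last char: 'x')
  sorted[11] = xwvtw$zyzwuyzzzwszrv  (last char: 'v')
  sorted[12] = yzwuyzzzwszrvxwvtw$z  (last char: 'z')
  sorted[13] = yzzzwszrvxwvtw$zyzwu  (last char: 'u')
  sorted[14] = zrvxwvtw$zyzwuyzzzws  (last char: 's')
  sorted[15] = zwszrvxwvtw$zyzwuyzz  (last char: 'z')
  sorted[16] = zwuyzzzwszrvxwvtw$zy  (last char: 'y')
  sorted[17] = zyzwuyzzzwszrvxwvtw$  (last char: '$')
  sorted[18] = zzwszrvxwvtw$zyzwuyz  (last char: 'z')
  sorted[19] = zzzwszrvxwvtw$zyzwuy  (last char: 'y')
Last column: wzwvwwrtzzxvzuszy$zy
Original string S is at sorted index 17

Answer: wzwvwwrtzzxvzuszy$zy
17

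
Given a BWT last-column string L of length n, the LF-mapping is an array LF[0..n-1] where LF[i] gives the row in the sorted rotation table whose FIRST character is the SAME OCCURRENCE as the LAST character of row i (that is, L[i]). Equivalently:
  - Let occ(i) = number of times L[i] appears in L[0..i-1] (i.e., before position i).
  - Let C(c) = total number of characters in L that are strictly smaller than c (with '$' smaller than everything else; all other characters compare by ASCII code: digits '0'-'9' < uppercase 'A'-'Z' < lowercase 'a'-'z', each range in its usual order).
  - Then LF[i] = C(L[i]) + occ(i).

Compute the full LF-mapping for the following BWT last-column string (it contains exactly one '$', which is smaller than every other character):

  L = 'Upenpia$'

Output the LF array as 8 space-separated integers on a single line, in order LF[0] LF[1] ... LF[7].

Answer: 1 6 3 5 7 4 2 0

Derivation:
Char counts: '$':1, 'U':1, 'a':1, 'e':1, 'i':1, 'n':1, 'p':2
C (first-col start): C('$')=0, C('U')=1, C('a')=2, C('e')=3, C('i')=4, C('n')=5, C('p')=6
L[0]='U': occ=0, LF[0]=C('U')+0=1+0=1
L[1]='p': occ=0, LF[1]=C('p')+0=6+0=6
L[2]='e': occ=0, LF[2]=C('e')+0=3+0=3
L[3]='n': occ=0, LF[3]=C('n')+0=5+0=5
L[4]='p': occ=1, LF[4]=C('p')+1=6+1=7
L[5]='i': occ=0, LF[5]=C('i')+0=4+0=4
L[6]='a': occ=0, LF[6]=C('a')+0=2+0=2
L[7]='$': occ=0, LF[7]=C('$')+0=0+0=0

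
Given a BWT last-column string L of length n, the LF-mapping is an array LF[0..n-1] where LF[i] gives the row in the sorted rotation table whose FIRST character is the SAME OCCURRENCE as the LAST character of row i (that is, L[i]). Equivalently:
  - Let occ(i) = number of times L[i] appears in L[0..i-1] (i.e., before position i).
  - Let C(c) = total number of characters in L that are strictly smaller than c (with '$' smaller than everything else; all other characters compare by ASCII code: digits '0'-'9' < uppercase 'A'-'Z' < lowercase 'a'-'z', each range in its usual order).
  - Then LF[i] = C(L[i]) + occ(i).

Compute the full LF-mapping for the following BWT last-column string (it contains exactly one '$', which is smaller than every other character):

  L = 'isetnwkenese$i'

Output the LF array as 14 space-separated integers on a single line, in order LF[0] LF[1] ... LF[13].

Char counts: '$':1, 'e':4, 'i':2, 'k':1, 'n':2, 's':2, 't':1, 'w':1
C (first-col start): C('$')=0, C('e')=1, C('i')=5, C('k')=7, C('n')=8, C('s')=10, C('t')=12, C('w')=13
L[0]='i': occ=0, LF[0]=C('i')+0=5+0=5
L[1]='s': occ=0, LF[1]=C('s')+0=10+0=10
L[2]='e': occ=0, LF[2]=C('e')+0=1+0=1
L[3]='t': occ=0, LF[3]=C('t')+0=12+0=12
L[4]='n': occ=0, LF[4]=C('n')+0=8+0=8
L[5]='w': occ=0, LF[5]=C('w')+0=13+0=13
L[6]='k': occ=0, LF[6]=C('k')+0=7+0=7
L[7]='e': occ=1, LF[7]=C('e')+1=1+1=2
L[8]='n': occ=1, LF[8]=C('n')+1=8+1=9
L[9]='e': occ=2, LF[9]=C('e')+2=1+2=3
L[10]='s': occ=1, LF[10]=C('s')+1=10+1=11
L[11]='e': occ=3, LF[11]=C('e')+3=1+3=4
L[12]='$': occ=0, LF[12]=C('$')+0=0+0=0
L[13]='i': occ=1, LF[13]=C('i')+1=5+1=6

Answer: 5 10 1 12 8 13 7 2 9 3 11 4 0 6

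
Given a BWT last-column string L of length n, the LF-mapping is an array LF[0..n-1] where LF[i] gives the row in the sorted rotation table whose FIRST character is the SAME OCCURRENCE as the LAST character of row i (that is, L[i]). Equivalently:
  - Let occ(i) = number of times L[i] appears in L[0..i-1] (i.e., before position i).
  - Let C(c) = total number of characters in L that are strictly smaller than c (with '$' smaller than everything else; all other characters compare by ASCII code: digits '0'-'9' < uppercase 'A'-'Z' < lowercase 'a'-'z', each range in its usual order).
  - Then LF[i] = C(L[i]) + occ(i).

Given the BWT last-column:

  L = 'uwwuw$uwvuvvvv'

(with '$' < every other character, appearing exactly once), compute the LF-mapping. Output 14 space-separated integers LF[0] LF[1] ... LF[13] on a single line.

Answer: 1 10 11 2 12 0 3 13 5 4 6 7 8 9

Derivation:
Char counts: '$':1, 'u':4, 'v':5, 'w':4
C (first-col start): C('$')=0, C('u')=1, C('v')=5, C('w')=10
L[0]='u': occ=0, LF[0]=C('u')+0=1+0=1
L[1]='w': occ=0, LF[1]=C('w')+0=10+0=10
L[2]='w': occ=1, LF[2]=C('w')+1=10+1=11
L[3]='u': occ=1, LF[3]=C('u')+1=1+1=2
L[4]='w': occ=2, LF[4]=C('w')+2=10+2=12
L[5]='$': occ=0, LF[5]=C('$')+0=0+0=0
L[6]='u': occ=2, LF[6]=C('u')+2=1+2=3
L[7]='w': occ=3, LF[7]=C('w')+3=10+3=13
L[8]='v': occ=0, LF[8]=C('v')+0=5+0=5
L[9]='u': occ=3, LF[9]=C('u')+3=1+3=4
L[10]='v': occ=1, LF[10]=C('v')+1=5+1=6
L[11]='v': occ=2, LF[11]=C('v')+2=5+2=7
L[12]='v': occ=3, LF[12]=C('v')+3=5+3=8
L[13]='v': occ=4, LF[13]=C('v')+4=5+4=9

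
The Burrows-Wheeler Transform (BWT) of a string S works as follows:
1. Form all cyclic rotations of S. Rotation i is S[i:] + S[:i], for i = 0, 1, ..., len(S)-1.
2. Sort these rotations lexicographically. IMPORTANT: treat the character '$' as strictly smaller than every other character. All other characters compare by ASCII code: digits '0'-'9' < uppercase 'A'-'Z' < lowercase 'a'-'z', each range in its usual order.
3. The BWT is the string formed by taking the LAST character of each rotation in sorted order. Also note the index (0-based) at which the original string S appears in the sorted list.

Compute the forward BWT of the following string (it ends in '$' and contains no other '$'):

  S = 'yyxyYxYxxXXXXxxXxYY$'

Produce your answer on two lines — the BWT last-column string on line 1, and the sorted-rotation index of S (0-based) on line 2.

Answer: YxXXxXYxyxxxXYYXyxy$
19

Derivation:
All 20 rotations (rotation i = S[i:]+S[:i]):
  rot[0] = yyxyYxYxxXXXXxxXxYY$
  rot[1] = yxyYxYxxXXXXxxXxYY$y
  rot[2] = xyYxYxxXXXXxxXxYY$yy
  rot[3] = yYxYxxXXXXxxXxYY$yyx
  rot[4] = YxYxxXXXXxxXxYY$yyxy
  rot[5] = xYxxXXXXxxXxYY$yyxyY
  rot[6] = YxxXXXXxxXxYY$yyxyYx
  rot[7] = xxXXXXxxXxYY$yyxyYxY
  rot[8] = xXXXXxxXxYY$yyxyYxYx
  rot[9] = XXXXxxXxYY$yyxyYxYxx
  rot[10] = XXXxxXxYY$yyxyYxYxxX
  rot[11] = XXxxXxYY$yyxyYxYxxXX
  rot[12] = XxxXxYY$yyxyYxYxxXXX
  rot[13] = xxXxYY$yyxyYxYxxXXXX
  rot[14] = xXxYY$yyxyYxYxxXXXXx
  rot[15] = XxYY$yyxyYxYxxXXXXxx
  rot[16] = xYY$yyxyYxYxxXXXXxxX
  rot[17] = YY$yyxyYxYxxXXXXxxXx
  rot[18] = Y$yyxyYxYxxXXXXxxXxY
  rot[19] = $yyxyYxYxxXXXXxxXxYY
Sorted (with $ < everything):
  sorted[0] = $yyxyYxYxxXXXXxxXxYY  (last char: 'Y')
  sorted[1] = XXXXxxXxYY$yyxyYxYxx  (last char: 'x')
  sorted[2] = XXXxxXxYY$yyxyYxYxxX  (last char: 'X')
  sorted[3] = XXxxXxYY$yyxyYxYxxXX  (last char: 'X')
  sorted[4] = XxYY$yyxyYxYxxXXXXxx  (last char: 'x')
  sorted[5] = XxxXxYY$yyxyYxYxxXXX  (last char: 'X')
  sorted[6] = Y$yyxyYxYxxXXXXxxXxY  (last char: 'Y')
  sorted[7] = YY$yyxyYxYxxXXXXxxXx  (last char: 'x')
  sorted[8] = YxYxxXXXXxxXxYY$yyxy  (last char: 'y')
  sorted[9] = YxxXXXXxxXxYY$yyxyYx  (last char: 'x')
  sorted[10] = xXXXXxxXxYY$yyxyYxYx  (last char: 'x')
  sorted[11] = xXxYY$yyxyYxYxxXXXXx  (last char: 'x')
  sorted[12] = xYY$yyxyYxYxxXXXXxxX  (last char: 'X')
  sorted[13] = xYxxXXXXxxXxYY$yyxyY  (last char: 'Y')
  sorted[14] = xxXXXXxxXxYY$yyxyYxY  (last char: 'Y')
  sorted[15] = xxXxYY$yyxyYxYxxXXXX  (last char: 'X')
  sorted[16] = xyYxYxxXXXXxxXxYY$yy  (last char: 'y')
  sorted[17] = yYxYxxXXXXxxXxYY$yyx  (last char: 'x')
  sorted[18] = yxyYxYxxXXXXxxXxYY$y  (last char: 'y')
  sorted[19] = yyxyYxYxxXXXXxxXxYY$  (last char: '$')
Last column: YxXXxXYxyxxxXYYXyxy$
Original string S is at sorted index 19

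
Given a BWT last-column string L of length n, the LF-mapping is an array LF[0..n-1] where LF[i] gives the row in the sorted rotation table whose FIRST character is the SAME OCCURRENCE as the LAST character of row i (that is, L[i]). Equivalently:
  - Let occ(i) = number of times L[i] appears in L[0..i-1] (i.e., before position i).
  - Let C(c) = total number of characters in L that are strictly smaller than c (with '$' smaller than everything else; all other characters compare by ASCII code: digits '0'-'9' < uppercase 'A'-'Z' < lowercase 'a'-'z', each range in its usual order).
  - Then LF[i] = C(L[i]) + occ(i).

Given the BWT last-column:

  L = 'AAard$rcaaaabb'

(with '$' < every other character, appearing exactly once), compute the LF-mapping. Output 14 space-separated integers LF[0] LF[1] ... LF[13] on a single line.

Answer: 1 2 3 12 11 0 13 10 4 5 6 7 8 9

Derivation:
Char counts: '$':1, 'A':2, 'a':5, 'b':2, 'c':1, 'd':1, 'r':2
C (first-col start): C('$')=0, C('A')=1, C('a')=3, C('b')=8, C('c')=10, C('d')=11, C('r')=12
L[0]='A': occ=0, LF[0]=C('A')+0=1+0=1
L[1]='A': occ=1, LF[1]=C('A')+1=1+1=2
L[2]='a': occ=0, LF[2]=C('a')+0=3+0=3
L[3]='r': occ=0, LF[3]=C('r')+0=12+0=12
L[4]='d': occ=0, LF[4]=C('d')+0=11+0=11
L[5]='$': occ=0, LF[5]=C('$')+0=0+0=0
L[6]='r': occ=1, LF[6]=C('r')+1=12+1=13
L[7]='c': occ=0, LF[7]=C('c')+0=10+0=10
L[8]='a': occ=1, LF[8]=C('a')+1=3+1=4
L[9]='a': occ=2, LF[9]=C('a')+2=3+2=5
L[10]='a': occ=3, LF[10]=C('a')+3=3+3=6
L[11]='a': occ=4, LF[11]=C('a')+4=3+4=7
L[12]='b': occ=0, LF[12]=C('b')+0=8+0=8
L[13]='b': occ=1, LF[13]=C('b')+1=8+1=9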